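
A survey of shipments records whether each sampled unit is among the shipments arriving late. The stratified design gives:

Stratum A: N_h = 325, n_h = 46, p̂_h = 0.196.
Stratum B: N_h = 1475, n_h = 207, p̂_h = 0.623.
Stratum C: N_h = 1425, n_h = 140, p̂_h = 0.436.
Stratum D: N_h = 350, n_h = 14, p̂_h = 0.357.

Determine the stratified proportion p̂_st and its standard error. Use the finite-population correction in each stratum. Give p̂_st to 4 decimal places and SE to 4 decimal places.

p̂_st ≈ 0.4836, SE ≈ 0.0247

N = 3575; stratum weights W_h = N_h/N.
p̂_st = Σ W_h p̂_h = (325·0.196 + 1475·0.623 + 1425·0.436 + 350·0.357)/3575 = 0.48360
V̂(p̂_st) = Σ W_h² (1 − n_h/N_h) p̂_h(1−p̂_h)/(n_h−1):
  stratum A: (325/3575)²·(1 − 46/325)·0.196·0.804/45 = 2.48448e-05
  stratum B: (1475/3575)²·(1 − 207/1475)·0.623·0.377/206 = 0.000166848
  stratum C: (1425/3575)²·(1 − 140/1425)·0.436·0.564/139 = 0.000253464
  stratum D: (350/3575)²·(1 − 14/350)·0.357·0.643/13 = 0.000162477
V̂(p̂_st) = 0.000607634; SE = √V̂ = 0.0246502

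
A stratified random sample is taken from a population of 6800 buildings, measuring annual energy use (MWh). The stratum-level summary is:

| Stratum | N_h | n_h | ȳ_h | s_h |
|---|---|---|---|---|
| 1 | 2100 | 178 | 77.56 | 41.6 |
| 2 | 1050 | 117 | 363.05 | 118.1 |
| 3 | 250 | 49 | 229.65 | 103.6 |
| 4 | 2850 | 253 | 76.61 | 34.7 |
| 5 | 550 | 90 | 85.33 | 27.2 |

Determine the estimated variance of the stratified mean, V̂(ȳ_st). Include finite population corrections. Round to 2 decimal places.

V̂(ȳ_st) ≈ 4.42

V̂(ȳ_st) = Σ W_h² (1 − n_h/N_h) s_h²/n_h, with W_h = N_h/N and N = 6800:
  stratum 1: (2100/6800)²·(1 − 178/2100)·41.6²/178 = 0.848636
  stratum 2: (1050/6800)²·(1 − 117/1050)·118.1²/117 = 2.52561
  stratum 3: (250/6800)²·(1 − 49/250)·103.6²/49 = 0.238035
  stratum 4: (2850/6800)²·(1 − 253/2850)·34.7²/253 = 0.761794
  stratum 5: (550/6800)²·(1 − 90/550)·27.2²/90 = 0.0449778
V̂(ȳ_st) = 4.41906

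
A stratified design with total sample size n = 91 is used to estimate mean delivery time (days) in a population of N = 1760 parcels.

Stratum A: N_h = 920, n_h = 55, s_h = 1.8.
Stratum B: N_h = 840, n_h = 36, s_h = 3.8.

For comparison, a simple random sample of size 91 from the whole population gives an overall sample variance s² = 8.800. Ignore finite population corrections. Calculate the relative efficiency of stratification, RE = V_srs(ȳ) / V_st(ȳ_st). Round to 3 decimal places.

RE ≈ 0.900

V̂(ȳ_st) = Σ W_h² s_h²/n_h, with W_h = N_h/N and N = 1760:
  stratum A: (920/1760)²·1.8²/55 = 0.0160965
  stratum B: (840/1760)²·3.8²/36 = 0.0913688
V_st = 0.107465
V_srs = s²/n = 8.800/91 = 0.0967033
Relative efficiency = V_srs / V_st = 0.0967033/0.107465 = 0.8999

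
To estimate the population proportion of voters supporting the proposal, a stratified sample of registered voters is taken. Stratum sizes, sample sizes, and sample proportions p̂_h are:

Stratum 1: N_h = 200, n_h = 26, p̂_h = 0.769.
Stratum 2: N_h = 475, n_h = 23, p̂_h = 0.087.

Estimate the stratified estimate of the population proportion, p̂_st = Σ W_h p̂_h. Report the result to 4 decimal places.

N = 675; stratum weights W_h = N_h/N.
p̂_st = Σ W_h p̂_h = (200·0.769 + 475·0.087)/675 = 0.28907

p̂_st ≈ 0.2891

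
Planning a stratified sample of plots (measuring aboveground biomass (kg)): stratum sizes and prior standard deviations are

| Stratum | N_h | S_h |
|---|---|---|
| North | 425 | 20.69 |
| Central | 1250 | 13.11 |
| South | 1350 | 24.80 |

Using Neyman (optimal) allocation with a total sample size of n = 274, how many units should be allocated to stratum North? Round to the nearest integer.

41

Neyman allocation: n_h = n · N_h S_h / Σ N_i S_i, with n = 274.
  stratum North: N_h·S_h = 425·20.69 = 8793.25
  stratum Central: N_h·S_h = 1250·13.11 = 16387.50
  stratum South: N_h·S_h = 1350·24.80 = 33480.00
Σ N_h S_h = 58660.75
n for stratum North = 274·8793.25/58660.75 = 41.073 → 41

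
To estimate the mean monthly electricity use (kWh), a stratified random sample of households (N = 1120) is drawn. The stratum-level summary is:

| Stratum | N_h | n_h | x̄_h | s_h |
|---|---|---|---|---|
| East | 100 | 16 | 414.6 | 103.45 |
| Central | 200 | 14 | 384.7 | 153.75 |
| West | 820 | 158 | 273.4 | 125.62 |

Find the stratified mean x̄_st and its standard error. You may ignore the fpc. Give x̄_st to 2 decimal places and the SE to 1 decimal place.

x̄_st = Σ W_h x̄_h = (100·414.6 + 200·384.7 + 820·273.4)/1120 = 305.88214
V̂(x̄_st) = Σ W_h² s_h²/n_h, with W_h = N_h/N and N = 1120:
  stratum East: (100/1120)²·103.45²/16 = 5.33218
  stratum Central: (200/1120)²·153.75²/14 = 53.8426
  stratum West: (820/1120)²·125.62²/158 = 53.5368
V̂(x̄_st) = 112.712
SE(x̄_st) = √112.712 = 10.6166

x̄_st ≈ 305.88, SE ≈ 10.6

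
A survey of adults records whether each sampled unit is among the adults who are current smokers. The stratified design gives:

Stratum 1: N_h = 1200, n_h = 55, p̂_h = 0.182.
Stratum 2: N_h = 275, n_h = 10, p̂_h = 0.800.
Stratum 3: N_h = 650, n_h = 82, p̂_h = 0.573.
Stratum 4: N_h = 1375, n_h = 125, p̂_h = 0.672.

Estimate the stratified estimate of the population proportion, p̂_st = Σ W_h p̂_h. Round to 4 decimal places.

N = 3500; stratum weights W_h = N_h/N.
p̂_st = Σ W_h p̂_h = (1200·0.182 + 275·0.800 + 650·0.573 + 1375·0.672)/3500 = 0.49567

p̂_st ≈ 0.4957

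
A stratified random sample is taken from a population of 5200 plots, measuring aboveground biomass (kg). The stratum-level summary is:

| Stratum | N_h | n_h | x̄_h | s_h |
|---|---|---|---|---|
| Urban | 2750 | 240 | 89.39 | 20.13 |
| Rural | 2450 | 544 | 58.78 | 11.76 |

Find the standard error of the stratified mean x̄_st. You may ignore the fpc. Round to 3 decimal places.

SE(x̄_st) ≈ 0.727

V̂(x̄_st) = Σ W_h² s_h²/n_h, with W_h = N_h/N and N = 5200:
  stratum Urban: (2750/5200)²·20.13²/240 = 0.47221
  stratum Rural: (2450/5200)²·11.76²/544 = 0.0564341
V̂(x̄_st) = 0.528644
SE(x̄_st) = √0.528644 = 0.727079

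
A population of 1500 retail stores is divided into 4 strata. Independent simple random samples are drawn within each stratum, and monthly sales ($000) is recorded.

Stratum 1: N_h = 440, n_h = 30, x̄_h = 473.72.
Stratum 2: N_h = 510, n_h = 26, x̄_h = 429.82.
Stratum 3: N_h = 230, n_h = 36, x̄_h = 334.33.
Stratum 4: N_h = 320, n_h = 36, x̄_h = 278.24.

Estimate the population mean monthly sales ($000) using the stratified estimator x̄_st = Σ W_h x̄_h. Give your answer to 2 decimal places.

N = Σ N_h = 1500. Stratum weights W_h = N_h/N.
x̄_st = (440·473.72 + 510·429.82 + 230·334.33 + 320·278.24) / 1500 = 395.7185

x̄_st ≈ 395.72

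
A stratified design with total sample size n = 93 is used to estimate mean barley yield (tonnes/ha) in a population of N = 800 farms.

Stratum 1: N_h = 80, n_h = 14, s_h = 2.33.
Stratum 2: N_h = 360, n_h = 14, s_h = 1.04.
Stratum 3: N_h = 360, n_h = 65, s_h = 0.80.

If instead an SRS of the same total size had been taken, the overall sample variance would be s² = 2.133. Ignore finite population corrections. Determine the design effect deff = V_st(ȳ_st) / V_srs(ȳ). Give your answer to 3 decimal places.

V̂(ȳ_st) = Σ W_h² s_h²/n_h, with W_h = N_h/N and N = 800:
  stratum 1: (80/800)²·2.33²/14 = 0.00387779
  stratum 2: (360/800)²·1.04²/14 = 0.0156446
  stratum 3: (360/800)²·0.80²/65 = 0.00199385
V_st = 0.0215162
V_srs = s²/n = 2.133/93 = 0.0229355
deff = V_st / V_srs = 0.0215162/0.0229355 = 0.9381

deff ≈ 0.938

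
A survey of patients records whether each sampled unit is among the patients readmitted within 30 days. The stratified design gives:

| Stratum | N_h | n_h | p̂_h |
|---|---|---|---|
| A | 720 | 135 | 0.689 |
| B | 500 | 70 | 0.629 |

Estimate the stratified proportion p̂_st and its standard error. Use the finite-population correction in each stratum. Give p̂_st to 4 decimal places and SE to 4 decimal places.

p̂_st ≈ 0.6644, SE ≈ 0.0307

N = 1220; stratum weights W_h = N_h/N.
p̂_st = Σ W_h p̂_h = (720·0.689 + 500·0.629)/1220 = 0.66441
V̂(p̂_st) = Σ W_h² (1 − n_h/N_h) p̂_h(1−p̂_h)/(n_h−1):
  stratum A: (720/1220)²·(1 − 135/720)·0.689·0.311/134 = 0.000452526
  stratum B: (500/1220)²·(1 − 70/500)·0.629·0.371/69 = 0.000488533
V̂(p̂_st) = 0.000941059; SE = √V̂ = 0.0306767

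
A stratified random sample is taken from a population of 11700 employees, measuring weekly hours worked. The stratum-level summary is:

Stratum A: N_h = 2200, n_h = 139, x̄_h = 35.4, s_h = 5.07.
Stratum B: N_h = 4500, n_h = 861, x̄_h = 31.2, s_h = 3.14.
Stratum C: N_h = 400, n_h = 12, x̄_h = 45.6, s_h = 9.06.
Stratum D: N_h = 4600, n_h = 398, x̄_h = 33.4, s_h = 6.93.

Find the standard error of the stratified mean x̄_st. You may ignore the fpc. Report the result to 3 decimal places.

V̂(x̄_st) = Σ W_h² s_h²/n_h, with W_h = N_h/N and N = 11700:
  stratum A: (2200/11700)²·5.07²/139 = 0.00653845
  stratum B: (4500/11700)²·3.14²/861 = 0.00169398
  stratum C: (400/11700)²·9.06²/12 = 0.00799509
  stratum D: (4600/11700)²·6.93²/398 = 0.0186521
V̂(x̄_st) = 0.0348796
SE(x̄_st) = √0.0348796 = 0.186761

SE(x̄_st) ≈ 0.187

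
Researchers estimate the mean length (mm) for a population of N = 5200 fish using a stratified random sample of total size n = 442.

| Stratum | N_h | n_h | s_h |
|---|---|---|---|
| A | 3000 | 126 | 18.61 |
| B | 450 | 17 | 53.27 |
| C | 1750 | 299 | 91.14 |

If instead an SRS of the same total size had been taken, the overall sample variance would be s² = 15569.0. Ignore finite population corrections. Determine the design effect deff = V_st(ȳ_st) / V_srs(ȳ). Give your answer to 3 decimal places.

deff ≈ 0.151

V̂(ȳ_st) = Σ W_h² s_h²/n_h, with W_h = N_h/N and N = 5200:
  stratum A: (3000/5200)²·18.61²/126 = 0.914867
  stratum B: (450/5200)²·53.27²/17 = 1.25007
  stratum C: (1750/5200)²·91.14²/299 = 3.14642
V_st = 5.31136
V_srs = s²/n = 15569.0/442 = 35.224
deff = V_st / V_srs = 5.31136/35.224 = 0.1508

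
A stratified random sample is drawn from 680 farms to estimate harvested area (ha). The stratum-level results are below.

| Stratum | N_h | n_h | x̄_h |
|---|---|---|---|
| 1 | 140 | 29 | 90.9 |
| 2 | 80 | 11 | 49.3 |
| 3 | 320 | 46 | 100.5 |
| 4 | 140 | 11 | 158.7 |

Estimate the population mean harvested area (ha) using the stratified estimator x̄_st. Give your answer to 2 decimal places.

x̄_st ≈ 104.48

N = Σ N_h = 680. Stratum weights W_h = N_h/N.
x̄_st = (140·90.9 + 80·49.3 + 320·100.5 + 140·158.7) / 680 = 104.4824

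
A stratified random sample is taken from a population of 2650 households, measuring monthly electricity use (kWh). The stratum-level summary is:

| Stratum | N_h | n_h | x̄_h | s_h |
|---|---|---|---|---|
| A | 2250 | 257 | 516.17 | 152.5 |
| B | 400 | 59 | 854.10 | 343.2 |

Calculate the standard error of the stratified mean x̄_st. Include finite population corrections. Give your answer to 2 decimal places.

V̂(x̄_st) = Σ W_h² (1 − n_h/N_h) s_h²/n_h, with W_h = N_h/N and N = 2650:
  stratum A: (2250/2650)²·(1 − 257/2250)·152.5²/257 = 57.7836
  stratum B: (400/2650)²·(1 − 59/400)·343.2²/59 = 38.7762
V̂(x̄_st) = 96.5598
SE(x̄_st) = √96.5598 = 9.82648

SE(x̄_st) ≈ 9.83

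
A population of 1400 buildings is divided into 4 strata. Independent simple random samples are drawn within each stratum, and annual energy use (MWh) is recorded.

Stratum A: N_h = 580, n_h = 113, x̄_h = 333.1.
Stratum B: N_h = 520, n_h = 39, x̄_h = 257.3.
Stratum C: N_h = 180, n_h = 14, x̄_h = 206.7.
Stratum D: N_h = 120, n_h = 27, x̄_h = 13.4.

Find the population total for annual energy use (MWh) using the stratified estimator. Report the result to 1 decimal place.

τ̂_st = Σ N_h x̄_h = 580·333.1 + 520·257.3 + 180·206.7 + 120·13.4 = 365808.0

τ̂_st ≈ 365808.0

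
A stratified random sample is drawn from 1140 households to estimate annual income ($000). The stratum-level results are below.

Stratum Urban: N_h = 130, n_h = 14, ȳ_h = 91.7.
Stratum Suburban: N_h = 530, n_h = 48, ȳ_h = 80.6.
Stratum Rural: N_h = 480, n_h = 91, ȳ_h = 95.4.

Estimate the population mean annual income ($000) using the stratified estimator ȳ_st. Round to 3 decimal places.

N = Σ N_h = 1140. Stratum weights W_h = N_h/N.
ȳ_st = (130·91.7 + 530·80.6 + 480·95.4) / 1140 = 88.09737

ȳ_st ≈ 88.097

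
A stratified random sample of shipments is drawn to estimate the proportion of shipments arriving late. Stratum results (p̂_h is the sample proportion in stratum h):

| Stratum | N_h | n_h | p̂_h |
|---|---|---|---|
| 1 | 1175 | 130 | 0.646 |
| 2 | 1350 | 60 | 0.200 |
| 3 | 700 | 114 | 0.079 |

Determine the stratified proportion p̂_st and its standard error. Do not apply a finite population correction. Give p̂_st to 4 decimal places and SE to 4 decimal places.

N = 3225; stratum weights W_h = N_h/N.
p̂_st = Σ W_h p̂_h = (1175·0.646 + 1350·0.200 + 700·0.079)/3225 = 0.33623
V̂(p̂_st) = Σ W_h² p̂_h(1−p̂_h)/(n_h−1):
  stratum 1: (1175/3225)²·0.646·0.354/129 = 0.000235322
  stratum 2: (1350/3225)²·0.200·0.800/59 = 0.0004752
  stratum 3: (700/3225)²·0.079·0.921/113 = 3.03351e-05
V̂(p̂_st) = 0.000740857; SE = √V̂ = 0.0272187

p̂_st ≈ 0.3362, SE ≈ 0.0272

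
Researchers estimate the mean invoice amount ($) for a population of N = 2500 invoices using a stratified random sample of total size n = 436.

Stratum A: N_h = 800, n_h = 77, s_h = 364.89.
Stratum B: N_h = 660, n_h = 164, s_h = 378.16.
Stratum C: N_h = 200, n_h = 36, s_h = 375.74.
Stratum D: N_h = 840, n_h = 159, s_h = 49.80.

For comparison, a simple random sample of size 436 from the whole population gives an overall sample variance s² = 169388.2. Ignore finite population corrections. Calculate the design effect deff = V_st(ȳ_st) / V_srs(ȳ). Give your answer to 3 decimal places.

deff ≈ 0.681

V̂(ȳ_st) = Σ W_h² s_h²/n_h, with W_h = N_h/N and N = 2500:
  stratum A: (800/2500)²·364.89²/77 = 177.065
  stratum B: (660/2500)²·378.16²/164 = 60.7736
  stratum C: (200/2500)²·375.74²/36 = 25.0988
  stratum D: (840/2500)²·49.80²/159 = 1.76092
V_st = 264.698
V_srs = s²/n = 169388.2/436 = 388.505
deff = V_st / V_srs = 264.698/388.505 = 0.6813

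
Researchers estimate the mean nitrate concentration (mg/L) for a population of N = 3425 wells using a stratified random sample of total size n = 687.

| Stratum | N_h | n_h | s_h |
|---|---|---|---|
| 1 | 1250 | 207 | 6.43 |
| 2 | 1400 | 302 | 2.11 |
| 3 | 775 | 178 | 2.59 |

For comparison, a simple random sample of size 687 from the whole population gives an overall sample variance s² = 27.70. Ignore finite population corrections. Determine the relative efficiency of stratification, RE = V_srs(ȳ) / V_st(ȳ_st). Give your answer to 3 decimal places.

V̂(ȳ_st) = Σ W_h² s_h²/n_h, with W_h = N_h/N and N = 3425:
  stratum 1: (1250/3425)²·6.43²/207 = 0.0266042
  stratum 2: (1400/3425)²·2.11²/302 = 0.00246316
  stratum 3: (775/3425)²·2.59²/178 = 0.00192958
V_st = 0.030997
V_srs = s²/n = 27.70/687 = 0.0403202
Relative efficiency = V_srs / V_st = 0.0403202/0.030997 = 1.3008

RE ≈ 1.301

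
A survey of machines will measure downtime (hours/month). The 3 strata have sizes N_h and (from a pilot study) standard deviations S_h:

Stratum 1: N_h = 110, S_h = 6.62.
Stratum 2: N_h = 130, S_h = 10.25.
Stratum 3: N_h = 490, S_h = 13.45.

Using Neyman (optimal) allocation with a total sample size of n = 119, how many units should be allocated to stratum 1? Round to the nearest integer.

Neyman allocation: n_h = n · N_h S_h / Σ N_i S_i, with n = 119.
  stratum 1: N_h·S_h = 110·6.62 = 728.20
  stratum 2: N_h·S_h = 130·10.25 = 1332.50
  stratum 3: N_h·S_h = 490·13.45 = 6590.50
Σ N_h S_h = 8651.20
n for stratum 1 = 119·728.20/8651.20 = 10.017 → 10

10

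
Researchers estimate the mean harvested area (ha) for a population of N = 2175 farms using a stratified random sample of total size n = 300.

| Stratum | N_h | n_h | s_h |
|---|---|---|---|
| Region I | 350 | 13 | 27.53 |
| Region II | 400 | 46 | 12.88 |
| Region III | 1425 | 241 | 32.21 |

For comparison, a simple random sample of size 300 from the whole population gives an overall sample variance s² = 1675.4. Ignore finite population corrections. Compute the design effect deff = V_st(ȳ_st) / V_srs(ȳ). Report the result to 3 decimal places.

V̂(ȳ_st) = Σ W_h² s_h²/n_h, with W_h = N_h/N and N = 2175:
  stratum Region I: (350/2175)²·27.53²/13 = 1.50969
  stratum Region II: (400/2175)²·12.88²/46 = 0.121976
  stratum Region III: (1425/2175)²·32.21²/241 = 1.84789
V_st = 3.47955
V_srs = s²/n = 1675.4/300 = 5.58467
deff = V_st / V_srs = 3.47955/5.58467 = 0.6231

deff ≈ 0.623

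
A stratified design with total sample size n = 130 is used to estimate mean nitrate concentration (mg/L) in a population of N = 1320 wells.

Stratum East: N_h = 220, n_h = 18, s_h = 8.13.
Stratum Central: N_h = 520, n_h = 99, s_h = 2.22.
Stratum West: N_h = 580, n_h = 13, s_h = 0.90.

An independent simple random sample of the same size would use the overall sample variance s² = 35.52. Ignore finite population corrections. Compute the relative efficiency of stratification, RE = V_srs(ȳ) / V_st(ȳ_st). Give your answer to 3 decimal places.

RE ≈ 2.244

V̂(ȳ_st) = Σ W_h² s_h²/n_h, with W_h = N_h/N and N = 1320:
  stratum East: (220/1320)²·8.13²/18 = 0.102001
  stratum Central: (520/1320)²·2.22²/99 = 0.00772555
  stratum West: (580/1320)²·0.90²/13 = 0.0120296
V_st = 0.121757
V_srs = s²/n = 35.52/130 = 0.273231
Relative efficiency = V_srs / V_st = 0.273231/0.121757 = 2.2441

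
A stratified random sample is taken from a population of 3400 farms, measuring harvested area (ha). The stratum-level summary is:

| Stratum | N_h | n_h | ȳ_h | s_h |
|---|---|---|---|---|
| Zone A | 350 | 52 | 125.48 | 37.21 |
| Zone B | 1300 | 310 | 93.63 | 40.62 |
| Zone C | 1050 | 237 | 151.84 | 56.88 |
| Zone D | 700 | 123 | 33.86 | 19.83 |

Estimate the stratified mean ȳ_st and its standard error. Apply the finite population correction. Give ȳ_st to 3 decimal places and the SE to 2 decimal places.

ȳ_st ≈ 102.580, SE ≈ 1.40

ȳ_st = Σ W_h ȳ_h = (350·125.48 + 1300·93.63 + 1050·151.84 + 700·33.86)/3400 = 102.57971
V̂(ȳ_st) = Σ W_h² (1 − n_h/N_h) s_h²/n_h, with W_h = N_h/N and N = 3400:
  stratum Zone A: (350/3400)²·(1 − 52/350)·37.21²/52 = 0.240238
  stratum Zone B: (1300/3400)²·(1 − 310/1300)·40.62²/310 = 0.592569
  stratum Zone C: (1050/3400)²·(1 − 237/1050)·56.88²/237 = 1.00807
  stratum Zone D: (700/3400)²·(1 − 123/700)·19.83²/123 = 0.111701
V̂(ȳ_st) = 1.95258
SE(ȳ_st) = √1.95258 = 1.39735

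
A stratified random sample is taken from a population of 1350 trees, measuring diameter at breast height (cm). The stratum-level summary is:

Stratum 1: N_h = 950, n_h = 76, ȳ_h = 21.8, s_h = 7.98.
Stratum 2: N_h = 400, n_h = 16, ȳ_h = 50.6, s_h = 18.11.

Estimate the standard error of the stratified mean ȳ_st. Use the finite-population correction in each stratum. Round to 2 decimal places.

V̂(ȳ_st) = Σ W_h² (1 − n_h/N_h) s_h²/n_h, with W_h = N_h/N and N = 1350:
  stratum 1: (950/1350)²·(1 − 76/950)·7.98²/76 = 0.381733
  stratum 2: (400/1350)²·(1 − 16/400)·18.11²/16 = 1.72759
V̂(ȳ_st) = 2.10932
SE(ȳ_st) = √2.10932 = 1.45235

SE(ȳ_st) ≈ 1.45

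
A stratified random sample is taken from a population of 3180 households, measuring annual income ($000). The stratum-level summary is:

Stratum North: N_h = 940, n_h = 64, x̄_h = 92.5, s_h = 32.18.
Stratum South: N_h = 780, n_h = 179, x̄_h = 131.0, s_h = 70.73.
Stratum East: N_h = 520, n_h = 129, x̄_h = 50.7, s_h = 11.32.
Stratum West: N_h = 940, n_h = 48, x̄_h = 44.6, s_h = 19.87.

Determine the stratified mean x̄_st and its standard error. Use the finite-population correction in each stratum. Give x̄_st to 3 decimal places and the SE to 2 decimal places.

x̄_st = Σ W_h x̄_h = (940·92.5 + 780·131.0 + 520·50.7 + 940·44.6)/3180 = 80.94906
V̂(x̄_st) = Σ W_h² (1 − n_h/N_h) s_h²/n_h, with W_h = N_h/N and N = 3180:
  stratum North: (940/3180)²·(1 − 64/940)·32.18²/64 = 1.31756
  stratum South: (780/3180)²·(1 − 179/780)·70.73²/179 = 1.29559
  stratum East: (520/3180)²·(1 − 129/520)·11.32²/129 = 0.0199723
  stratum West: (940/3180)²·(1 − 48/940)·19.87²/48 = 0.682013
V̂(x̄_st) = 3.31514
SE(x̄_st) = √3.31514 = 1.82075

x̄_st ≈ 80.949, SE ≈ 1.82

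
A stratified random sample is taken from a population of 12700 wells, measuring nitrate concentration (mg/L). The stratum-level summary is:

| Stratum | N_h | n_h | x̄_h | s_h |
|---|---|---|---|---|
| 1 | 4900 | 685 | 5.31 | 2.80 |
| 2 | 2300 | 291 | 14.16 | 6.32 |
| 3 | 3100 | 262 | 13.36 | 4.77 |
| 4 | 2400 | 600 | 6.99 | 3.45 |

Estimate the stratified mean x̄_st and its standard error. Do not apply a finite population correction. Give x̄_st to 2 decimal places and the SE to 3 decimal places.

x̄_st = Σ W_h x̄_h = (4900·5.31 + 2300·14.16 + 3100·13.36 + 2400·6.99)/12700 = 9.19520
V̂(x̄_st) = Σ W_h² s_h²/n_h, with W_h = N_h/N and N = 12700:
  stratum 1: (4900/12700)²·2.80²/685 = 0.00170377
  stratum 2: (2300/12700)²·6.32²/291 = 0.00450183
  stratum 3: (3100/12700)²·4.77²/262 = 0.0051743
  stratum 4: (2400/12700)²·3.45²/600 = 0.000708438
V̂(x̄_st) = 0.0120883
SE(x̄_st) = √0.0120883 = 0.109947

x̄_st ≈ 9.20, SE ≈ 0.110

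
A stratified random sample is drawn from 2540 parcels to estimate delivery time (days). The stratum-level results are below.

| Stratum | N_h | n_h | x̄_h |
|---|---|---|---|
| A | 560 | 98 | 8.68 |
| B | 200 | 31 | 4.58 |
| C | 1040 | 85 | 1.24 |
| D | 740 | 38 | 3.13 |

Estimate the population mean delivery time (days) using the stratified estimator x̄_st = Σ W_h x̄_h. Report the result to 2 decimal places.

x̄_st ≈ 3.69

N = Σ N_h = 2540. Stratum weights W_h = N_h/N.
x̄_st = (560·8.68 + 200·4.58 + 1040·1.24 + 740·3.13) / 2540 = 3.6939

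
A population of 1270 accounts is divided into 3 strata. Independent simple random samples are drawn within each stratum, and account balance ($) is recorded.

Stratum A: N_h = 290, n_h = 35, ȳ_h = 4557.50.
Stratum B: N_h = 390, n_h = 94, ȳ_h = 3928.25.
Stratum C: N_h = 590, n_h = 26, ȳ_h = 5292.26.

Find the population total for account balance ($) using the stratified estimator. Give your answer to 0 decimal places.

τ̂_st ≈ 5976126

τ̂_st = Σ N_h ȳ_h = 290·4557.50 + 390·3928.25 + 590·5292.26 = 5976126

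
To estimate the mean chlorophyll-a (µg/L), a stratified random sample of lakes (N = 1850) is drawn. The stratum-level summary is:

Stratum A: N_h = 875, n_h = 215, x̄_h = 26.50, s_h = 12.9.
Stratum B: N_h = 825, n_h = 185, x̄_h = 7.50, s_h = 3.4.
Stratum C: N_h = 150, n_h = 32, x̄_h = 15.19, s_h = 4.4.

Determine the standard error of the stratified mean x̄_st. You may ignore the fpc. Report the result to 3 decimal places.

V̂(x̄_st) = Σ W_h² s_h²/n_h, with W_h = N_h/N and N = 1850:
  stratum A: (875/1850)²·12.9²/215 = 0.173146
  stratum B: (825/1850)²·3.4²/185 = 0.0124265
  stratum C: (150/1850)²·4.4²/32 = 0.00397736
V̂(x̄_st) = 0.18955
SE(x̄_st) = √0.18955 = 0.435374

SE(x̄_st) ≈ 0.435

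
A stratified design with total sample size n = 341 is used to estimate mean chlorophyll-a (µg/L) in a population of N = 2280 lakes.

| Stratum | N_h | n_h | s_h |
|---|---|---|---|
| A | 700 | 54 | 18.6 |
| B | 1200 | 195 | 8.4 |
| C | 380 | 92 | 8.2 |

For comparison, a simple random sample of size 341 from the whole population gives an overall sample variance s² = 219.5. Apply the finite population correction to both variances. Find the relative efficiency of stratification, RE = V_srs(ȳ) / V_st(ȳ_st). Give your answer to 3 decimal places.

RE ≈ 0.834

V̂(ȳ_st) = Σ W_h² (1 − n_h/N_h) s_h²/n_h, with W_h = N_h/N and N = 2280:
  stratum A: (700/2280)²·(1 − 54/700)·18.6²/54 = 0.557305
  stratum B: (1200/2280)²·(1 − 195/1200)·8.4²/195 = 0.0839463
  stratum C: (380/2280)²·(1 − 92/380)·8.2²/92 = 0.0153867
V_st = 0.656638
V_srs = (1 − 341/2280)·219.5/341 = 0.547423
Relative efficiency = V_srs / V_st = 0.547423/0.656638 = 0.8337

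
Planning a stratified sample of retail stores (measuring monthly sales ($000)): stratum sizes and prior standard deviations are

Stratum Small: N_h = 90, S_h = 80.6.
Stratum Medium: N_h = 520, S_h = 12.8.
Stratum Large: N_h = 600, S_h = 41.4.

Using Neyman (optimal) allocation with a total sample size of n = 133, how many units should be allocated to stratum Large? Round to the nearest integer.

85

Neyman allocation: n_h = n · N_h S_h / Σ N_i S_i, with n = 133.
  stratum Small: N_h·S_h = 90·80.6 = 7254.00
  stratum Medium: N_h·S_h = 520·12.8 = 6656.00
  stratum Large: N_h·S_h = 600·41.4 = 24840.00
Σ N_h S_h = 38750.00
n for stratum Large = 133·24840.00/38750.00 = 85.257 → 85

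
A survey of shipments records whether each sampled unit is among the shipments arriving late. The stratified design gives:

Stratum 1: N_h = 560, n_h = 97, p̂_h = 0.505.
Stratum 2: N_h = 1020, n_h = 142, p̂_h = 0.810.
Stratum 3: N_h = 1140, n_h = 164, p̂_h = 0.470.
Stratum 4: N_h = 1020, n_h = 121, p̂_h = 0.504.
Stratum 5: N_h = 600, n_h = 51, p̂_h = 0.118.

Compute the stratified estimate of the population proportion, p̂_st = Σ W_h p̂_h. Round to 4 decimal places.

N = 4340; stratum weights W_h = N_h/N.
p̂_st = Σ W_h p̂_h = (560·0.505 + 1020·0.810 + 1140·0.470 + 1020·0.504 + 600·0.118)/4340 = 0.51375

p̂_st ≈ 0.5138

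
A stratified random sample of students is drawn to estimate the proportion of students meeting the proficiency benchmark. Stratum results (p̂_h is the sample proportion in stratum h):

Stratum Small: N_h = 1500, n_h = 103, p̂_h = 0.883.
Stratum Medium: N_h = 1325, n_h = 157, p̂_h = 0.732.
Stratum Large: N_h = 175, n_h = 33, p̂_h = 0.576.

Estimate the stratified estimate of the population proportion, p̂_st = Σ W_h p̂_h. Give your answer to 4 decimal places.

N = 3000; stratum weights W_h = N_h/N.
p̂_st = Σ W_h p̂_h = (1500·0.883 + 1325·0.732 + 175·0.576)/3000 = 0.79840

p̂_st ≈ 0.7984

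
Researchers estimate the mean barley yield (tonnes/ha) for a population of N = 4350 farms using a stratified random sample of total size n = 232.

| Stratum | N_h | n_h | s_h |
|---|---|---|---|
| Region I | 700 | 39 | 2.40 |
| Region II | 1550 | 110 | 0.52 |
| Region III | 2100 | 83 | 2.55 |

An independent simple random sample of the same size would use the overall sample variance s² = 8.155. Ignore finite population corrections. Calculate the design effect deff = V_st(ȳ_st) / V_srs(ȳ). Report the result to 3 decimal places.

V̂(ȳ_st) = Σ W_h² s_h²/n_h, with W_h = N_h/N and N = 4350:
  stratum Region I: (700/4350)²·2.40²/39 = 0.00382451
  stratum Region II: (1550/4350)²·0.52²/110 = 0.000312104
  stratum Region III: (2100/4350)²·2.55²/83 = 0.0182584
V_st = 0.022395
V_srs = s²/n = 8.155/232 = 0.0351509
deff = V_st / V_srs = 0.022395/0.0351509 = 0.6371

deff ≈ 0.637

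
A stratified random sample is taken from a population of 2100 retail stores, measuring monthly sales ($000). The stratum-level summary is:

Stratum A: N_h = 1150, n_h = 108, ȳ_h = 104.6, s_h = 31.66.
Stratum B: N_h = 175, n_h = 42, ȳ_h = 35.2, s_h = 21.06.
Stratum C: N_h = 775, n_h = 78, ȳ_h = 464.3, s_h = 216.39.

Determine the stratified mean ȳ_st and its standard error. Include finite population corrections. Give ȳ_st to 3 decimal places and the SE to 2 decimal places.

ȳ_st = Σ W_h ȳ_h = (1150·104.6 + 175·35.2 + 775·464.3)/2100 = 231.56310
V̂(ȳ_st) = Σ W_h² (1 − n_h/N_h) s_h²/n_h, with W_h = N_h/N and N = 2100:
  stratum A: (1150/2100)²·(1 − 108/1150)·31.66²/108 = 2.52188
  stratum B: (175/2100)²·(1 − 42/175)·21.06²/42 = 0.0557338
  stratum C: (775/2100)²·(1 − 78/775)·216.39²/78 = 73.5319
V̂(ȳ_st) = 76.1095
SE(ȳ_st) = √76.1095 = 8.72408

ȳ_st ≈ 231.563, SE ≈ 8.72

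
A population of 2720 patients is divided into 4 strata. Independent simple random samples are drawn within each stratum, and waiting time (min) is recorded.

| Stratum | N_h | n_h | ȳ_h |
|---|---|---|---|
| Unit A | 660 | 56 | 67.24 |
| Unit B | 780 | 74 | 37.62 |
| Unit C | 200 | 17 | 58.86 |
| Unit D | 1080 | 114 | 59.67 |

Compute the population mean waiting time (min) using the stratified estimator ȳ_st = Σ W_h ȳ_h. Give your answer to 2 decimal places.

N = Σ N_h = 2720. Stratum weights W_h = N_h/N.
ȳ_st = (660·67.24 + 780·37.62 + 200·58.86 + 1080·59.67) / 2720 = 55.1241

ȳ_st ≈ 55.12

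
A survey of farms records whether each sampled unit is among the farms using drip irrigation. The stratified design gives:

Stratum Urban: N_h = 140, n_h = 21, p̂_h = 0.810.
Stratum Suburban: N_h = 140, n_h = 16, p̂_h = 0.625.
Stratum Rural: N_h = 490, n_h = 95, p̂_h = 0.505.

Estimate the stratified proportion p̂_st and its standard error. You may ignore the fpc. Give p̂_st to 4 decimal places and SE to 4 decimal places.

p̂_st ≈ 0.5823, SE ≈ 0.0430

N = 770; stratum weights W_h = N_h/N.
p̂_st = Σ W_h p̂_h = (140·0.810 + 140·0.625 + 490·0.505)/770 = 0.58227
V̂(p̂_st) = Σ W_h² p̂_h(1−p̂_h)/(n_h−1):
  stratum Urban: (140/770)²·0.810·0.190/20 = 0.00025438
  stratum Suburban: (140/770)²·0.625·0.375/15 = 0.000516529
  stratum Rural: (490/770)²·0.505·0.495/94 = 0.00107691
V̂(p̂_st) = 0.00184782; SE = √V̂ = 0.0429863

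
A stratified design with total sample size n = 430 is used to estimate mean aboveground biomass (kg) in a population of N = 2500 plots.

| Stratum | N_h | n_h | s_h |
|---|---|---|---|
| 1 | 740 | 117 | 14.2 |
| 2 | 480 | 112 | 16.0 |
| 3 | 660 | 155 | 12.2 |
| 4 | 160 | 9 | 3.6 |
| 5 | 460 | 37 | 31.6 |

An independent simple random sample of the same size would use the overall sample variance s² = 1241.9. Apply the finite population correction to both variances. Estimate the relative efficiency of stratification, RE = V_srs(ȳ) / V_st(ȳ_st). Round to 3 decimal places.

RE ≈ 2.197

V̂(ȳ_st) = Σ W_h² (1 − n_h/N_h) s_h²/n_h, with W_h = N_h/N and N = 2500:
  stratum 1: (740/2500)²·(1 − 117/740)·14.2²/117 = 0.127125
  stratum 2: (480/2500)²·(1 − 112/480)·16.0²/112 = 0.0645998
  stratum 3: (660/2500)²·(1 − 155/660)·12.2²/155 = 0.0512086
  stratum 4: (160/2500)²·(1 − 9/160)·3.6²/9 = 0.00556646
  stratum 5: (460/2500)²·(1 − 37/460)·31.6²/37 = 0.840215
V_st = 1.08872
V_srs = (1 − 430/2500)·1241.9/430 = 2.39138
Relative efficiency = V_srs / V_st = 2.39138/1.08872 = 2.1965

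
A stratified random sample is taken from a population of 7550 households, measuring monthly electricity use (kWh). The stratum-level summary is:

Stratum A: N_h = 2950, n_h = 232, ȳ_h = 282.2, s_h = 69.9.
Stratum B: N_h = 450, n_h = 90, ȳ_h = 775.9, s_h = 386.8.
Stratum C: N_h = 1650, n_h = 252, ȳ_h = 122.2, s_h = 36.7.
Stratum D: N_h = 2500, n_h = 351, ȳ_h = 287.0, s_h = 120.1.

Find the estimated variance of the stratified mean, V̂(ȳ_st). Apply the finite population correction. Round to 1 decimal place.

V̂(ȳ_st) = Σ W_h² (1 − n_h/N_h) s_h²/n_h, with W_h = N_h/N and N = 7550:
  stratum A: (2950/7550)²·(1 − 232/2950)·69.9²/232 = 2.9624
  stratum B: (450/7550)²·(1 − 90/450)·386.8²/90 = 4.72445
  stratum C: (1650/7550)²·(1 − 252/1650)·36.7²/252 = 0.216286
  stratum D: (2500/7550)²·(1 − 351/2500)·120.1²/351 = 3.87312
V̂(ȳ_st) = 11.7763

V̂(ȳ_st) ≈ 11.8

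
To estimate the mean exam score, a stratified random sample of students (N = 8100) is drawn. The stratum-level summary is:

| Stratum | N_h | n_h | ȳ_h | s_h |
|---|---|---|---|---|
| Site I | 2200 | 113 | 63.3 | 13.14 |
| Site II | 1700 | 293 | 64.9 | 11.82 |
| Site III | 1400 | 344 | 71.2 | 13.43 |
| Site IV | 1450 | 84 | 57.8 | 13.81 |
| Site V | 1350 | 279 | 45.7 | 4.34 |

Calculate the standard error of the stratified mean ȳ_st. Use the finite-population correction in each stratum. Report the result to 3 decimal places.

SE(ȳ_st) ≈ 0.454

V̂(ȳ_st) = Σ W_h² (1 − n_h/N_h) s_h²/n_h, with W_h = N_h/N and N = 8100:
  stratum Site I: (2200/8100)²·(1 − 113/2200)·13.14²/113 = 0.106927
  stratum Site II: (1700/8100)²·(1 − 293/1700)·11.82²/293 = 0.0173836
  stratum Site III: (1400/8100)²·(1 − 344/1400)·13.43²/344 = 0.0118145
  stratum Site IV: (1450/8100)²·(1 − 84/1450)·13.81²/84 = 0.068542
  stratum Site V: (1350/8100)²·(1 − 279/1350)·4.34²/279 = 0.00148774
V̂(ȳ_st) = 0.206155
SE(ȳ_st) = √0.206155 = 0.454043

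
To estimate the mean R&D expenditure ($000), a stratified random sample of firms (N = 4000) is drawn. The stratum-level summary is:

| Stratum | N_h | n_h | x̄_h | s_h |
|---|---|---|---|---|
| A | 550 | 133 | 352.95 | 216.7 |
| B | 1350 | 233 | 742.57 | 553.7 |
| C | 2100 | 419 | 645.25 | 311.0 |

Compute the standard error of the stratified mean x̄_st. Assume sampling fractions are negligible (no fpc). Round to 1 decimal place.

V̂(x̄_st) = Σ W_h² s_h²/n_h, with W_h = N_h/N and N = 4000:
  stratum A: (550/4000)²·216.7²/133 = 6.67531
  stratum B: (1350/4000)²·553.7²/233 = 149.879
  stratum C: (2100/4000)²·311.0²/419 = 63.6246
V̂(x̄_st) = 220.179
SE(x̄_st) = √220.179 = 14.8384

SE(x̄_st) ≈ 14.8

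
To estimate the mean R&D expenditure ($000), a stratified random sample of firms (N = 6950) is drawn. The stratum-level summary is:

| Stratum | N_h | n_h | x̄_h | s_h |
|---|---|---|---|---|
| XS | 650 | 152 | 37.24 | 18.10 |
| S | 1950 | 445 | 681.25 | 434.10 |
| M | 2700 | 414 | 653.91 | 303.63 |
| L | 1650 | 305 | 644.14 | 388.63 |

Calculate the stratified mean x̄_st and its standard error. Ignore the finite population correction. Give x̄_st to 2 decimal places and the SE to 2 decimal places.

x̄_st = Σ W_h x̄_h = (650·37.24 + 1950·681.25 + 2700·653.91 + 1650·644.14)/6950 = 601.58727
V̂(x̄_st) = Σ W_h² s_h²/n_h, with W_h = N_h/N and N = 6950:
  stratum XS: (650/6950)²·18.10²/152 = 0.0188526
  stratum S: (1950/6950)²·434.10²/445 = 33.3364
  stratum M: (2700/6950)²·303.63²/414 = 33.6083
  stratum L: (1650/6950)²·388.63²/305 = 27.9107
V̂(x̄_st) = 94.8743
SE(x̄_st) = √94.8743 = 9.74035

x̄_st ≈ 601.59, SE ≈ 9.74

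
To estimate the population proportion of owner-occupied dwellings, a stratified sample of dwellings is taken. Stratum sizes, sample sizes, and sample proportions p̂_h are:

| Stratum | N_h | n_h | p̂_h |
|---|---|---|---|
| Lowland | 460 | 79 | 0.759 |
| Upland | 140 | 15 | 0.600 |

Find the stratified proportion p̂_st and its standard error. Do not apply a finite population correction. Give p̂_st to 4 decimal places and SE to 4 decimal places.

p̂_st ≈ 0.7219, SE ≈ 0.0481

N = 600; stratum weights W_h = N_h/N.
p̂_st = Σ W_h p̂_h = (460·0.759 + 140·0.600)/600 = 0.72190
V̂(p̂_st) = Σ W_h² p̂_h(1−p̂_h)/(n_h−1):
  stratum Lowland: (460/600)²·0.759·0.241/78 = 0.00137841
  stratum Upland: (140/600)²·0.600·0.400/14 = 0.000933333
V̂(p̂_st) = 0.00231174; SE = √V̂ = 0.0480806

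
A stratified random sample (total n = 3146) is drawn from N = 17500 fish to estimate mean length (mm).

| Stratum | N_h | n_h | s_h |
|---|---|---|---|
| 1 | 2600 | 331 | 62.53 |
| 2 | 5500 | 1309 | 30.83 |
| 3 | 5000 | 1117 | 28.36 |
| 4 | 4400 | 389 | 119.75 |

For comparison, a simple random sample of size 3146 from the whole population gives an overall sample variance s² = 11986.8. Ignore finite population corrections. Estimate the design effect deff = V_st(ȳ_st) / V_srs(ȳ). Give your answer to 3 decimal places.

deff ≈ 0.714

V̂(ȳ_st) = Σ W_h² s_h²/n_h, with W_h = N_h/N and N = 17500:
  stratum 1: (2600/17500)²·62.53²/331 = 0.260747
  stratum 2: (5500/17500)²·30.83²/1309 = 0.0717227
  stratum 3: (5000/17500)²·28.36²/1117 = 0.0587791
  stratum 4: (4400/17500)²·119.75²/389 = 2.3304
V_st = 2.72165
V_srs = s²/n = 11986.8/3146 = 3.81017
deff = V_st / V_srs = 2.72165/3.81017 = 0.7143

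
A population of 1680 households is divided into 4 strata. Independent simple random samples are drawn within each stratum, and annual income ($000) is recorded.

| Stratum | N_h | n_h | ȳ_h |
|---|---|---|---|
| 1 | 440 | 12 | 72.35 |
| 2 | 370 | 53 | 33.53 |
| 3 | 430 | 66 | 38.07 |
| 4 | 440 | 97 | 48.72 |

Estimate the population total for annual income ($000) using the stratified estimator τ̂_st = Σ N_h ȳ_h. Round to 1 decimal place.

τ̂_st = Σ N_h ȳ_h = 440·72.35 + 370·33.53 + 430·38.07 + 440·48.72 = 82047.0

τ̂_st ≈ 82047.0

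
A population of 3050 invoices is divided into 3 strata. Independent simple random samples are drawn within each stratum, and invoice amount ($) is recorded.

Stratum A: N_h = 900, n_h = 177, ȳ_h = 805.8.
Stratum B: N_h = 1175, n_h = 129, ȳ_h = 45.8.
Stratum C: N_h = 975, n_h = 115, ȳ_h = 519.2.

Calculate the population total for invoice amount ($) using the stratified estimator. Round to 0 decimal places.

τ̂_st = Σ N_h ȳ_h = 900·805.8 + 1175·45.8 + 975·519.2 = 1285255

τ̂_st ≈ 1285255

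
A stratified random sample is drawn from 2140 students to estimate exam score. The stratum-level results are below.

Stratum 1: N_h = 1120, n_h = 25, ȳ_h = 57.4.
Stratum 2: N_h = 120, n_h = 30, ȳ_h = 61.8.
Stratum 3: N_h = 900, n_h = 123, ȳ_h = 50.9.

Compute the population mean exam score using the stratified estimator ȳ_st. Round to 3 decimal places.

N = Σ N_h = 2140. Stratum weights W_h = N_h/N.
ȳ_st = (1120·57.4 + 120·61.8 + 900·50.9) / 2140 = 54.91308

ȳ_st ≈ 54.913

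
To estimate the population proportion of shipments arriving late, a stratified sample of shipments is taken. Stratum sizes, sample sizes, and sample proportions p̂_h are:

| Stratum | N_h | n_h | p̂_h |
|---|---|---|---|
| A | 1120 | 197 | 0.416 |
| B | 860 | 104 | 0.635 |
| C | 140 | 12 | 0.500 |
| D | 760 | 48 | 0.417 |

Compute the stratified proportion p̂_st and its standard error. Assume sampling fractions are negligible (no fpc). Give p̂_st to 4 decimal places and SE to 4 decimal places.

p̂_st ≈ 0.4857, SE ≈ 0.0283

N = 2880; stratum weights W_h = N_h/N.
p̂_st = Σ W_h p̂_h = (1120·0.416 + 860·0.635 + 140·0.500 + 760·0.417)/2880 = 0.48574
V̂(p̂_st) = Σ W_h² p̂_h(1−p̂_h)/(n_h−1):
  stratum A: (1120/2880)²·0.416·0.584/196 = 0.000187457
  stratum B: (860/2880)²·0.635·0.365/103 = 0.000200651
  stratum C: (140/2880)²·0.500·0.500/11 = 5.37055e-05
  stratum D: (760/2880)²·0.417·0.583/47 = 0.000360204
V̂(p̂_st) = 0.000802018; SE = √V̂ = 0.0283199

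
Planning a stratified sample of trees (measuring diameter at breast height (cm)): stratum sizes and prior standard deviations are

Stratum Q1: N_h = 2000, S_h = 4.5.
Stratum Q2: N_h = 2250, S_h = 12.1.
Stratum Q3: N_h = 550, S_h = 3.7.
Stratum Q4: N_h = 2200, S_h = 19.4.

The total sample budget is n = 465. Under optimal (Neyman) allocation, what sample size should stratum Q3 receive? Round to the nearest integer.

Neyman allocation: n_h = n · N_h S_h / Σ N_i S_i, with n = 465.
  stratum Q1: N_h·S_h = 2000·4.5 = 9000.00
  stratum Q2: N_h·S_h = 2250·12.1 = 27225.00
  stratum Q3: N_h·S_h = 550·3.7 = 2035.00
  stratum Q4: N_h·S_h = 2200·19.4 = 42680.00
Σ N_h S_h = 80940.00
n for stratum Q3 = 465·2035.00/80940.00 = 11.691 → 12

12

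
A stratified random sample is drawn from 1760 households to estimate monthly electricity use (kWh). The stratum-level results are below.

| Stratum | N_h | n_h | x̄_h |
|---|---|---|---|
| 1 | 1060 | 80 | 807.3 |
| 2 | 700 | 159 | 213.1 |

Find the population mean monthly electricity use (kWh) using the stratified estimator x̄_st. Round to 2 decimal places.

x̄_st ≈ 570.97

N = Σ N_h = 1760. Stratum weights W_h = N_h/N.
x̄_st = (1060·807.3 + 700·213.1) / 1760 = 570.9705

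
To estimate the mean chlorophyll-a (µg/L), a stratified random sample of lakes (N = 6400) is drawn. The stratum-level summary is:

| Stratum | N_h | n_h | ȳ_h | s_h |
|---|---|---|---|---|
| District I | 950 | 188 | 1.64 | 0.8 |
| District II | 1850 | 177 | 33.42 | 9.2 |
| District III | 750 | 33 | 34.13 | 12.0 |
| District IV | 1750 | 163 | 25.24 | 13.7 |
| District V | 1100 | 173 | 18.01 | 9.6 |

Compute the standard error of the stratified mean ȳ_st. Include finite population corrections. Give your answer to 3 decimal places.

V̂(ȳ_st) = Σ W_h² (1 − n_h/N_h) s_h²/n_h, with W_h = N_h/N and N = 6400:
  stratum District I: (950/6400)²·(1 − 188/950)·0.8²/188 = 6.01646e-05
  stratum District II: (1850/6400)²·(1 − 177/1850)·9.2²/177 = 0.0361335
  stratum District III: (750/6400)²·(1 − 33/750)·12.0²/33 = 0.0572887
  stratum District IV: (1750/6400)²·(1 − 163/1750)·13.7²/163 = 0.0780744
  stratum District V: (1100/6400)²·(1 − 173/1100)·9.6²/173 = 0.013262
V̂(ȳ_st) = 0.184819
SE(ȳ_st) = √0.184819 = 0.429906

SE(ȳ_st) ≈ 0.430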